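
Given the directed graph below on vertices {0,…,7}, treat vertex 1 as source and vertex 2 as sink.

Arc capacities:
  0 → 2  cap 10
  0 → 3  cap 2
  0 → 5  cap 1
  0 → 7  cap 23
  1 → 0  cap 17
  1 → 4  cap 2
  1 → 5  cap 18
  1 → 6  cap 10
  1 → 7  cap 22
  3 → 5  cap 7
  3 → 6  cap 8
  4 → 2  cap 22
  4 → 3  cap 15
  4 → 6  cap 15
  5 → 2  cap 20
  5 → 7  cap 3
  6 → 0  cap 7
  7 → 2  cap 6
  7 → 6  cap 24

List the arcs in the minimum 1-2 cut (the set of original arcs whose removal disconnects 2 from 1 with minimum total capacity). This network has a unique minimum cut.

augment #1: 1→0→2 push 10
augment #2: 1→4→2 push 2
augment #3: 1→5→2 push 18
augment #4: 1→7→2 push 6
augment #5: 1→0→5→2 push 1
augment #6: 1→0→3→5→2 push 1
max flow = 38; residual-reachable set from 1 gives S-side
cut edges (S→T): {(0,2), (1,4), (5,2), (7,2)} total cap 38

Min-cut arcs: {(0,2), (1,4), (5,2), (7,2)} (total capacity 38)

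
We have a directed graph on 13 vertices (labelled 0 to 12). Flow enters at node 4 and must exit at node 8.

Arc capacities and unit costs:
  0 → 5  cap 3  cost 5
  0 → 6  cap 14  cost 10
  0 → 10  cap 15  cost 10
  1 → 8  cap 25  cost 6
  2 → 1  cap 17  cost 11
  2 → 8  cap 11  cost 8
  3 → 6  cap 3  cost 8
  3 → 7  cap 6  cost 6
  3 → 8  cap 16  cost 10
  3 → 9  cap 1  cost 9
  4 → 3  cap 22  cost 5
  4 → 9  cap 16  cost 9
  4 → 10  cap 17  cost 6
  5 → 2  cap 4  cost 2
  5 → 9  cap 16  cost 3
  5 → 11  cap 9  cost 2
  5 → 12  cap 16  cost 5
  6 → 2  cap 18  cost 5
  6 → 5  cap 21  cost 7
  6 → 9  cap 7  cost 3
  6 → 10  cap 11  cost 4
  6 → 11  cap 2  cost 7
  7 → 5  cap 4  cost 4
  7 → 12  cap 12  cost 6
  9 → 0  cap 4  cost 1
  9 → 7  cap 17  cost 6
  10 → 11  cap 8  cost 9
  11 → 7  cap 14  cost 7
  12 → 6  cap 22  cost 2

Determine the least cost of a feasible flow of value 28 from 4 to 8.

shortest-cost path #1: 4→3→8 push 16 @ unit cost 15 (adds 240)
shortest-cost path #2: 4→9→0→5→2→8 push 3 @ unit cost 25 (adds 75)
shortest-cost path #3: 4→3→7→5→2→8 push 1 @ unit cost 25 (adds 25)
shortest-cost path #4: 4→3→6→2→8 push 3 @ unit cost 26 (adds 78)
shortest-cost path #5: 4→3→7→12→6→2→8 push 2 @ unit cost 32 (adds 64)
shortest-cost path #6: 4→9→0→6→2→8 push 1 @ unit cost 33 (adds 33)
shortest-cost path #7: 4→9→7→12→6→2→8 push 1 @ unit cost 36 (adds 36)
shortest-cost path #8: 4→9→7→12→6→2→1→8 push 1 @ unit cost 45 (adds 45)
total cost = 596

Minimum cost for 28 units: 596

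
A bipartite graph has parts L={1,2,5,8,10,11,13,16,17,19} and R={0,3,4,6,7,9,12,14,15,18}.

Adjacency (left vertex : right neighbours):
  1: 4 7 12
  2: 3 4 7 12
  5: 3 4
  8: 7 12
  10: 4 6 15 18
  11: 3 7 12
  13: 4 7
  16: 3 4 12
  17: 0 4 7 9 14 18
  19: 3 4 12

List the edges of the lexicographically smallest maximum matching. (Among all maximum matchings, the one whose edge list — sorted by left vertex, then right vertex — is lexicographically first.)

Lex-smallest maximum matching: {(1,4), (2,3), (8,7), (10,6), (11,12), (17,0)}

|M| = 6 (so the lex-smallest maximum matching has 6 edges)
process left vertices in ascending order; for each, take the smallest-labelled available neighbour that still permits 6 edges overall, or leave it unmatched if none does
lex-smallest matching: {1-4, 2-3, 8-7, 10-6, 11-12, 17-0}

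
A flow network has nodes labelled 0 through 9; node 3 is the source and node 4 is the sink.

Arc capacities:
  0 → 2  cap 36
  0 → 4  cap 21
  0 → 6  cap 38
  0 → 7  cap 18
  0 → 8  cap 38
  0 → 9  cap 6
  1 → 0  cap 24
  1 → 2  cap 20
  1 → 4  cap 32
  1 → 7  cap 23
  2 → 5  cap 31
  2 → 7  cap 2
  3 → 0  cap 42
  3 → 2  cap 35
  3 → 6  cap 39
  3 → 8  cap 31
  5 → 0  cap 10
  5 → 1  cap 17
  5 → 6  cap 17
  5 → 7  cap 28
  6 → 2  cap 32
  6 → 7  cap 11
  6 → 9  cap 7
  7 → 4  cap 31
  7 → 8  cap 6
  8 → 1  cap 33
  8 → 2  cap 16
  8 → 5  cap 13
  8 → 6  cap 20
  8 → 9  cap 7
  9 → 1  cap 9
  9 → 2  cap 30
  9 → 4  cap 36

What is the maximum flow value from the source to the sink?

augment #1: 3→0→4 bottleneck 21, total now 21
augment #2: 3→0→7→4 bottleneck 18, total now 39
augment #3: 3→0→9→4 bottleneck 3, total now 42
augment #4: 3→2→7→4 bottleneck 2, total now 44
augment #5: 3→6→7→4 bottleneck 11, total now 55
augment #6: 3→6→9→4 bottleneck 7, total now 62
augment #7: 3→8→1→4 bottleneck 31, total now 93
augment #8: 3→2→5→1→4 bottleneck 1, total now 94
augment #9: 3→2→5→0→9→4 bottleneck 3, total now 97
augment #10: 3→2→5→0→8→9→4 bottleneck 7, total now 104

Maximum flow value: 104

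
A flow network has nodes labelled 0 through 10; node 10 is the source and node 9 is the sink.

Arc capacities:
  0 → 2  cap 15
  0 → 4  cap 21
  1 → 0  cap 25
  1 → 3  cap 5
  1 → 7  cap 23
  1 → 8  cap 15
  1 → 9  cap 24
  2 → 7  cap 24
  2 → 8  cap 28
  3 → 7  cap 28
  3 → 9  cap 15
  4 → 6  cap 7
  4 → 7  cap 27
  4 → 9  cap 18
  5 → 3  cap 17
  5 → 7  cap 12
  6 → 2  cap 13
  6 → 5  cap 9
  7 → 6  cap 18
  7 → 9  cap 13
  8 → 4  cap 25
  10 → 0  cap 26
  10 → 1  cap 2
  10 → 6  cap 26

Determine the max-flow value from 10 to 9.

augment #1: 10→1→9 bottleneck 2, total now 2
augment #2: 10→0→4→9 bottleneck 18, total now 20
augment #3: 10→0→2→7→9 bottleneck 8, total now 28
augment #4: 10→6→2→7→9 bottleneck 5, total now 33
augment #5: 10→6→5→3→9 bottleneck 9, total now 42

Maximum flow value: 42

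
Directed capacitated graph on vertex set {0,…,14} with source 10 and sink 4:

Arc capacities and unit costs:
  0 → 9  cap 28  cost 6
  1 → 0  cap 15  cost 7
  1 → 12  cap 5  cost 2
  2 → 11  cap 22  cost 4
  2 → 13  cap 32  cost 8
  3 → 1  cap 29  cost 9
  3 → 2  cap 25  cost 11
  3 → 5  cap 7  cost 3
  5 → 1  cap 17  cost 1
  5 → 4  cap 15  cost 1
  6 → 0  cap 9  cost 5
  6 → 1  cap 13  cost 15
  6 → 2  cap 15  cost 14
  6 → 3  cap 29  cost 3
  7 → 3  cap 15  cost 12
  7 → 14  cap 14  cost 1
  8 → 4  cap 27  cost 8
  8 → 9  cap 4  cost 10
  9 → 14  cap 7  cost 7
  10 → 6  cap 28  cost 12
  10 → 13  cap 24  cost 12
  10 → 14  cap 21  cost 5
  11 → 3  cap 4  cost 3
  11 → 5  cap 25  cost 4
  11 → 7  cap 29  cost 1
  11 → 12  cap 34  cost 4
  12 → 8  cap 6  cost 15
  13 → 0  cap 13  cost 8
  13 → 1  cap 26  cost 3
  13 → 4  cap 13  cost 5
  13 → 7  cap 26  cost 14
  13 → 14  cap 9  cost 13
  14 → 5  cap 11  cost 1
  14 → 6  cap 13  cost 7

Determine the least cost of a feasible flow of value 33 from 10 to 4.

shortest-cost path #1: 10→14→5→4 push 11 @ unit cost 7 (adds 77)
shortest-cost path #2: 10→13→4 push 13 @ unit cost 17 (adds 221)
shortest-cost path #3: 10→6→3→5→4 push 4 @ unit cost 19 (adds 76)
shortest-cost path #4: 10→13→1→12→8→4 push 5 @ unit cost 40 (adds 200)
total cost = 574

Minimum cost for 33 units: 574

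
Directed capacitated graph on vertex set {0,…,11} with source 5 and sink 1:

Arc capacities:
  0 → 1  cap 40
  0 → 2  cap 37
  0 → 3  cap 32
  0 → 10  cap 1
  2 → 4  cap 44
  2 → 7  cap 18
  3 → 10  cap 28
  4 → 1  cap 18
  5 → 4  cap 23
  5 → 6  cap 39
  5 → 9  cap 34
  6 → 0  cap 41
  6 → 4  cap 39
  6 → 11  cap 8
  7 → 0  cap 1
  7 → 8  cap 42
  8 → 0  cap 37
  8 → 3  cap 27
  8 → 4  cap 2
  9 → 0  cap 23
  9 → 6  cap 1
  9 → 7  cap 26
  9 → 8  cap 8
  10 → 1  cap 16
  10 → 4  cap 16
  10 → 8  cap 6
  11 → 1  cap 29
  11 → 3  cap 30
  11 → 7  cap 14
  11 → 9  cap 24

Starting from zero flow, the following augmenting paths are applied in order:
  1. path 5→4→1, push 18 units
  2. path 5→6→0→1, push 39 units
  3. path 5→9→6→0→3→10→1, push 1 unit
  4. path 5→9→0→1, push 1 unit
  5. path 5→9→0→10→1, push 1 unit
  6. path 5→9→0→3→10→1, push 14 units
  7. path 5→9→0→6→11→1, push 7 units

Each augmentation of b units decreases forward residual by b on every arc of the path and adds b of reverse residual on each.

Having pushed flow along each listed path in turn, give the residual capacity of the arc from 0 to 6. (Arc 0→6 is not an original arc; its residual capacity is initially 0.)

Residual capacity of (0,6): 33

after path 1 (5→4→1, push 18): res(0,6)=0
after path 2 (5→6→0→1, push 39): res(0,6)=39
after path 3 (5→9→6→0→3→10→1, push 1): res(0,6)=40
after path 4 (5→9→0→1, push 1): res(0,6)=40
after path 5 (5→9→0→10→1, push 1): res(0,6)=40
after path 6 (5→9→0→3→10→1, push 14): res(0,6)=40
after path 7 (5→9→0→6→11→1, push 7): res(0,6)=33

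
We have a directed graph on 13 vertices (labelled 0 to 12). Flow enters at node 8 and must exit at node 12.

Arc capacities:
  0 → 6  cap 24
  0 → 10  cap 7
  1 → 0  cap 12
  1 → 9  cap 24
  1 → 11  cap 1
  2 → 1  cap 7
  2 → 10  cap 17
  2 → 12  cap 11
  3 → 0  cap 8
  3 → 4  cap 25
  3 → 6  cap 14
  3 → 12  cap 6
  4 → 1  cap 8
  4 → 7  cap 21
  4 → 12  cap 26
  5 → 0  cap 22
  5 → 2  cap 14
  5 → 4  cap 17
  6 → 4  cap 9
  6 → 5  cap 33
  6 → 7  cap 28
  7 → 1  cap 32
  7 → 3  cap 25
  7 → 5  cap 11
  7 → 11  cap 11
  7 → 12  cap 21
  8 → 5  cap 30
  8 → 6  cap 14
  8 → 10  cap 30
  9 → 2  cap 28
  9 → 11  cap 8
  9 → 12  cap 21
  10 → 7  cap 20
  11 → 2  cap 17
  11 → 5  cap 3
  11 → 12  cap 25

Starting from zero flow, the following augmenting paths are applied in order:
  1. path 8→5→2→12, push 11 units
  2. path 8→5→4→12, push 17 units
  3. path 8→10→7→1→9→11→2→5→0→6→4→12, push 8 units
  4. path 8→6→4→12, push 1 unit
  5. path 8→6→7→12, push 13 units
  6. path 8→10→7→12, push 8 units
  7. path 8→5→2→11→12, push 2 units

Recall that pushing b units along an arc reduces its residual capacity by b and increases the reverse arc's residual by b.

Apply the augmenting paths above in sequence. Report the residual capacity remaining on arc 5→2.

Residual capacity of (5,2): 9

after path 1 (8→5→2→12, push 11): res(5,2)=3
after path 2 (8→5→4→12, push 17): res(5,2)=3
after path 3 (8→10→7→1→9→11→2→5→0→6→4→12, push 8): res(5,2)=11
after path 4 (8→6→4→12, push 1): res(5,2)=11
after path 5 (8→6→7→12, push 13): res(5,2)=11
after path 6 (8→10→7→12, push 8): res(5,2)=11
after path 7 (8→5→2→11→12, push 2): res(5,2)=9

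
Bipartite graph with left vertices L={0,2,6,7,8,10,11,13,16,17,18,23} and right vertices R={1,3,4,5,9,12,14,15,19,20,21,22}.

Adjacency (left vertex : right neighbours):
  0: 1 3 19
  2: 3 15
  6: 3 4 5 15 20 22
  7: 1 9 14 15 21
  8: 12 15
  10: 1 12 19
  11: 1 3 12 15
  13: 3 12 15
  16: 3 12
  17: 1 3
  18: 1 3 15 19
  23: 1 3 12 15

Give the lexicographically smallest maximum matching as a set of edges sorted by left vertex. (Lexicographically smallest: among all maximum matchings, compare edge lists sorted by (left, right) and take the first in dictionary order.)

|M| = 7 (so the lex-smallest maximum matching has 7 edges)
process left vertices in ascending order; for each, take the smallest-labelled available neighbour that still permits 7 edges overall, or leave it unmatched if none does
lex-smallest matching: {0-1, 2-3, 6-4, 7-9, 8-12, 10-19, 11-15}

Lex-smallest maximum matching: {(0,1), (2,3), (6,4), (7,9), (8,12), (10,19), (11,15)}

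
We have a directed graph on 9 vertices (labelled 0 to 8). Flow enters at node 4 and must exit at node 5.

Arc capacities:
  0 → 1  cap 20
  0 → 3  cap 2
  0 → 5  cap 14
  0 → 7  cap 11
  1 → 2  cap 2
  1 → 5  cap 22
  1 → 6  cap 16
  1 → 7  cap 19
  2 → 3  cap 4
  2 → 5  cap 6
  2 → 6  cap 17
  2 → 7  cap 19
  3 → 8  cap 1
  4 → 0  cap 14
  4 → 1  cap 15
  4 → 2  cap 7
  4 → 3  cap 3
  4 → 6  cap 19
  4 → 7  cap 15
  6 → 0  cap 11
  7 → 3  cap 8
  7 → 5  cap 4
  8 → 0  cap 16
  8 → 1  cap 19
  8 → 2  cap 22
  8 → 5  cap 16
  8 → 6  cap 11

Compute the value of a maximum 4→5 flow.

Maximum flow value: 47

augment #1: 4→0→5 bottleneck 14, total now 14
augment #2: 4→1→5 bottleneck 15, total now 29
augment #3: 4→2→5 bottleneck 6, total now 35
augment #4: 4→7→5 bottleneck 4, total now 39
augment #5: 4→3→8→5 bottleneck 1, total now 40
augment #6: 4→6→0→1→5 bottleneck 7, total now 47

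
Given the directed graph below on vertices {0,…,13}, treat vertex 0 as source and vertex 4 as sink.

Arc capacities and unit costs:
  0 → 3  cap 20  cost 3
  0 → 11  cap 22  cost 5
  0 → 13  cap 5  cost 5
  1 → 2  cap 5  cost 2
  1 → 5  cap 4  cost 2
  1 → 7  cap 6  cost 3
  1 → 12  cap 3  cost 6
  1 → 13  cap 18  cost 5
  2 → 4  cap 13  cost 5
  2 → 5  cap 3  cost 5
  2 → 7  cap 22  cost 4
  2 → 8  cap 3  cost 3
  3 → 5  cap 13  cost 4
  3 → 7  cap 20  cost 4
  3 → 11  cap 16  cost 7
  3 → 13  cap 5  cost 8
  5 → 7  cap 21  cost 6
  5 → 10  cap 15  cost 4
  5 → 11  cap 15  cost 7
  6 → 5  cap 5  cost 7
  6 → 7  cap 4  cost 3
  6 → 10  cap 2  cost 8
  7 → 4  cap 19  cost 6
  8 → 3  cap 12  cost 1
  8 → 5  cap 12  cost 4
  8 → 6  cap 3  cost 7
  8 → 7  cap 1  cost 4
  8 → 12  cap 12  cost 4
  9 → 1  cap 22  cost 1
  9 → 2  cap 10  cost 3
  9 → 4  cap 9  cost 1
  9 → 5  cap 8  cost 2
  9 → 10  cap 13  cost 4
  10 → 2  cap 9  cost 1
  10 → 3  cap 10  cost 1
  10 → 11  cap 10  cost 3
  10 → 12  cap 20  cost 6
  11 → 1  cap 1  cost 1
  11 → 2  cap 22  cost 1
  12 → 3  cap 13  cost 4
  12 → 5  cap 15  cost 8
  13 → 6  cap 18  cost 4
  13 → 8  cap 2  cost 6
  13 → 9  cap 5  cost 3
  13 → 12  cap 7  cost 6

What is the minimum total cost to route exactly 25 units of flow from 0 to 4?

shortest-cost path #1: 0→13→9→4 push 5 @ unit cost 9 (adds 45)
shortest-cost path #2: 0→11→2→4 push 13 @ unit cost 11 (adds 143)
shortest-cost path #3: 0→3→7→4 push 7 @ unit cost 13 (adds 91)
total cost = 279

Minimum cost for 25 units: 279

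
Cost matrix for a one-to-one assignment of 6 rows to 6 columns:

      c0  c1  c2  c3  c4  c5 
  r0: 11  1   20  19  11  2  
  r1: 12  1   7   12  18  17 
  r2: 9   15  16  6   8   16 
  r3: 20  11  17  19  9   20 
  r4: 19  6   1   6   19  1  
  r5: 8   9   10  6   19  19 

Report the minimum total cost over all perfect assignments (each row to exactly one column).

optimal assignment: row0→col5 (cost 2), row1→col1 (cost 1), row2→col3 (cost 6), row3→col4 (cost 9), row4→col2 (cost 1), row5→col0 (cost 8)
total = 2 + 1 + 6 + 9 + 1 + 8 = 27

Minimum assignment cost: 27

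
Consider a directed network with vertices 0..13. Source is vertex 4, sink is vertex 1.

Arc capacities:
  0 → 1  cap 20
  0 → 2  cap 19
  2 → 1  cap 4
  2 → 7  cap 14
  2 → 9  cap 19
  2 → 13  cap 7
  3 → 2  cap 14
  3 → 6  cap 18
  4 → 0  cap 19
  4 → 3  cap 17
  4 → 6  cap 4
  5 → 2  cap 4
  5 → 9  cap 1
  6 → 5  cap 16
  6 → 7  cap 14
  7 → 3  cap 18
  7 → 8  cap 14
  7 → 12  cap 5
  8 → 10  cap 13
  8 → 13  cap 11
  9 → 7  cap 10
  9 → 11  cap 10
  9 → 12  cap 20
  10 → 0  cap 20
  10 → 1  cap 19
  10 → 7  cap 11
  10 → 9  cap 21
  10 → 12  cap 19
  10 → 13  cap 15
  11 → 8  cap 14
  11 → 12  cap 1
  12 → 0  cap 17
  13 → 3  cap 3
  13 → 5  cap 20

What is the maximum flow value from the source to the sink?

augment #1: 4→0→1 bottleneck 19, total now 19
augment #2: 4→3→2→1 bottleneck 4, total now 23
augment #3: 4→6→7→8→10→1 bottleneck 4, total now 27
augment #4: 4→3→2→7→8→10→1 bottleneck 9, total now 36
augment #5: 4→3→2→7→12→0→1 bottleneck 1, total now 37

Maximum flow value: 37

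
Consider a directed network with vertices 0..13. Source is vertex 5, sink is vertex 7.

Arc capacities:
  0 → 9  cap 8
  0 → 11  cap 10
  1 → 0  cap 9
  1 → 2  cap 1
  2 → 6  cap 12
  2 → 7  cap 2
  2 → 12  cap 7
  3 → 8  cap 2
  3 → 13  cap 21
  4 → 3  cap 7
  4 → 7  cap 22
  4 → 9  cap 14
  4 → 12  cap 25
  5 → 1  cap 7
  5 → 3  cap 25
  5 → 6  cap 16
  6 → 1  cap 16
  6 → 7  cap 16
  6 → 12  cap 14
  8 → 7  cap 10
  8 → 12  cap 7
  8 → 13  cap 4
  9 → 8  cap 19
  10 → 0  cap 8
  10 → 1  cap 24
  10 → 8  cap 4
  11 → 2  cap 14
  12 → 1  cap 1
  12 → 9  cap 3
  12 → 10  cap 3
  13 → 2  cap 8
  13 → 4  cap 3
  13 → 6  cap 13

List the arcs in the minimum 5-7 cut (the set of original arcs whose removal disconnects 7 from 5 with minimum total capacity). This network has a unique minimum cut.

Min-cut arcs: {(2,7), (6,7), (8,7), (13,4)} (total capacity 31)

augment #1: 5→6→7 push 16
augment #2: 5→1→2→7 push 1
augment #3: 5→3→8→7 push 2
augment #4: 5→3→13→2→7 push 1
augment #5: 5→3→13→4→7 push 3
augment #6: 5→1→0→9→8→7 push 6
augment #7: 5→3→13→2→12→9→8→7 push 2
max flow = 31; residual-reachable set from 5 gives S-side
cut edges (S→T): {(2,7), (6,7), (8,7), (13,4)} total cap 31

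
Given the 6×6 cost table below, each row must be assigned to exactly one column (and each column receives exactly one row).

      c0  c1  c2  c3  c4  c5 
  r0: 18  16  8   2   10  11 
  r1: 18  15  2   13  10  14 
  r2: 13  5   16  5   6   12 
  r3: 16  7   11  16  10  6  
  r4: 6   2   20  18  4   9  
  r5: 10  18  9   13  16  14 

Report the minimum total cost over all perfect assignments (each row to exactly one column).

Minimum assignment cost: 28

optimal assignment: row0→col3 (cost 2), row1→col2 (cost 2), row2→col4 (cost 6), row3→col5 (cost 6), row4→col1 (cost 2), row5→col0 (cost 10)
total = 2 + 2 + 6 + 6 + 2 + 10 = 28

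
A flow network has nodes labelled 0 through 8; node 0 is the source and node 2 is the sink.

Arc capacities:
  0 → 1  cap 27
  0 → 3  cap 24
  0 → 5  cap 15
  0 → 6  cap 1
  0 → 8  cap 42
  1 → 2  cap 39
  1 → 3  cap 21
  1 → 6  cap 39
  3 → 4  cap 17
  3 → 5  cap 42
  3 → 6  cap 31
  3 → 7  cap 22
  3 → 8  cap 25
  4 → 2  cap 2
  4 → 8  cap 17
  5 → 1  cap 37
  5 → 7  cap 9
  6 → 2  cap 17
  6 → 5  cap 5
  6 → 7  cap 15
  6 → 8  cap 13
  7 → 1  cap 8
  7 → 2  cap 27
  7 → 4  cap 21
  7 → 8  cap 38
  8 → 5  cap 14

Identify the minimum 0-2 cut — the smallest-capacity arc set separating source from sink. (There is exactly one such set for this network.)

Min-cut arcs: {(0,1), (0,3), (0,5), (0,6), (8,5)} (total capacity 81)

augment #1: 0→1→2 push 27
augment #2: 0→6→2 push 1
augment #3: 0→3→4→2 push 2
augment #4: 0→3→6→2 push 16
augment #5: 0→3→7→2 push 6
augment #6: 0→5→1→2 push 12
augment #7: 0→5→7→2 push 3
augment #8: 0→8→5→7→2 push 6
augment #9: 0→8→5→1→3→7→2 push 8
max flow = 81; residual-reachable set from 0 gives S-side
cut edges (S→T): {(0,1), (0,3), (0,5), (0,6), (8,5)} total cap 81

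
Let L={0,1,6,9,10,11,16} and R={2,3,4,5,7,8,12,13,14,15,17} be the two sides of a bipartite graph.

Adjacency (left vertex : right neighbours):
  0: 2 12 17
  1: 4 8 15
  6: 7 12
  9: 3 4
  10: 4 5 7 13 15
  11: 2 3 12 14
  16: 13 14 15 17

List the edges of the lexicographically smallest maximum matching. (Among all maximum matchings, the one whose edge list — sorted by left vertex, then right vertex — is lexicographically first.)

|M| = 7 (so the lex-smallest maximum matching has 7 edges)
process left vertices in ascending order; for each, take the smallest-labelled available neighbour that still permits 7 edges overall, or leave it unmatched if none does
lex-smallest matching: {0-2, 1-4, 6-7, 9-3, 10-5, 11-12, 16-13}

Lex-smallest maximum matching: {(0,2), (1,4), (6,7), (9,3), (10,5), (11,12), (16,13)}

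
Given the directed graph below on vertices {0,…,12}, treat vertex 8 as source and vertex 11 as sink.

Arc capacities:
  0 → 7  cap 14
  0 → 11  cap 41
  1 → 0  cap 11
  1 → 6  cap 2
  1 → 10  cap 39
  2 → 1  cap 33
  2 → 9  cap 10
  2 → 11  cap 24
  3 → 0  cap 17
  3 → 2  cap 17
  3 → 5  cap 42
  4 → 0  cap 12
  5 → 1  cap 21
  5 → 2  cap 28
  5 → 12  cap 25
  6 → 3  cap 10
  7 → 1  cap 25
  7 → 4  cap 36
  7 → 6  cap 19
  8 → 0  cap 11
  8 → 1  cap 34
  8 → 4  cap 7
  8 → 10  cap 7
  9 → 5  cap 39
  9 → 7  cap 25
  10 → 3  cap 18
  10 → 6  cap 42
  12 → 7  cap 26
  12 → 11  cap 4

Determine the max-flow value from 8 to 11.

Maximum flow value: 57

augment #1: 8→0→11 bottleneck 11, total now 11
augment #2: 8→1→0→11 bottleneck 11, total now 22
augment #3: 8→4→0→11 bottleneck 7, total now 29
augment #4: 8→10→3→0→11 bottleneck 7, total now 36
augment #5: 8→1→6→3→0→11 bottleneck 2, total now 38
augment #6: 8→1→10→3→0→11 bottleneck 3, total now 41
augment #7: 8→1→10→3→2→11 bottleneck 8, total now 49
augment #8: 8→1→10→6→3→2→11 bottleneck 8, total now 57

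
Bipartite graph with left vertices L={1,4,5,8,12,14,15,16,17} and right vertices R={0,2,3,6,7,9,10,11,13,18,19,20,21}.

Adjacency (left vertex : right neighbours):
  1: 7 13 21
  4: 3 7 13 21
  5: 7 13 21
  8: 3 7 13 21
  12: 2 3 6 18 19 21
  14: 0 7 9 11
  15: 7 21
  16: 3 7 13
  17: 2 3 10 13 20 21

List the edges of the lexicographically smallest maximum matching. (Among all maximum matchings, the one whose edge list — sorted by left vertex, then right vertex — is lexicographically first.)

|M| = 7 (so the lex-smallest maximum matching has 7 edges)
process left vertices in ascending order; for each, take the smallest-labelled available neighbour that still permits 7 edges overall, or leave it unmatched if none does
lex-smallest matching: {1-7, 4-3, 5-13, 8-21, 12-2, 14-0, 17-10}

Lex-smallest maximum matching: {(1,7), (4,3), (5,13), (8,21), (12,2), (14,0), (17,10)}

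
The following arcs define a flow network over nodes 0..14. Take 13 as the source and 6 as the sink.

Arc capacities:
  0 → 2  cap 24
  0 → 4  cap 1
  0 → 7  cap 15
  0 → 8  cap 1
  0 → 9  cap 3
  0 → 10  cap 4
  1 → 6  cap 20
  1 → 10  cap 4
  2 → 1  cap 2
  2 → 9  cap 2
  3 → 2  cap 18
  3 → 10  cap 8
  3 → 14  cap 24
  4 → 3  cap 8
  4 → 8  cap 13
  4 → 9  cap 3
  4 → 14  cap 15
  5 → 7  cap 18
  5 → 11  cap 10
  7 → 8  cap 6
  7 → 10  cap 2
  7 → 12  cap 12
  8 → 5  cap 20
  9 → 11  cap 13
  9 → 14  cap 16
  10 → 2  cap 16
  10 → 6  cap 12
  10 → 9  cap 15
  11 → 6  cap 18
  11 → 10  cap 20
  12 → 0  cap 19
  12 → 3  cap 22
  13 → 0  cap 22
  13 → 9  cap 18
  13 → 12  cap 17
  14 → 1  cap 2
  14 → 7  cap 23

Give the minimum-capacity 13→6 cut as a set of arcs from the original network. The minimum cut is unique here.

Min-cut arcs: {(2,1), (10,6), (11,6), (14,1)} (total capacity 34)

augment #1: 13→0→10→6 push 4
augment #2: 13→9→11→6 push 13
augment #3: 13→0→2→1→6 push 2
augment #4: 13→0→7→10→6 push 2
augment #5: 13→9→14→1→6 push 2
augment #6: 13→12→3→10→6 push 6
augment #7: 13→0→8→5→11→6 push 1
augment #8: 13→0→4→8→5→11→6 push 1
augment #9: 13→0→7→8→5→11→6 push 3
max flow = 34; residual-reachable set from 13 gives S-side
cut edges (S→T): {(2,1), (10,6), (11,6), (14,1)} total cap 34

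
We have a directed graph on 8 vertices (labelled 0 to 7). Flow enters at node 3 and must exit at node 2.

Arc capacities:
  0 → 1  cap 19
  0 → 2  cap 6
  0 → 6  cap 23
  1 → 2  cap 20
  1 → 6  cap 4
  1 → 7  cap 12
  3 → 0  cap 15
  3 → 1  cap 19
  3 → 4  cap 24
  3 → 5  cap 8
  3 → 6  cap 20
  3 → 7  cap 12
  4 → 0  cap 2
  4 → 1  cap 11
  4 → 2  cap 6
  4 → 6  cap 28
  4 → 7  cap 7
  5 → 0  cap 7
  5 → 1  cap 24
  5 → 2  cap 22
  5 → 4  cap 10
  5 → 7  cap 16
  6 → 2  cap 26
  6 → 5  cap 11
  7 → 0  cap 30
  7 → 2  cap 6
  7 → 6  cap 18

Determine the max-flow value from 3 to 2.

augment #1: 3→0→2 bottleneck 6, total now 6
augment #2: 3→1→2 bottleneck 19, total now 25
augment #3: 3→4→2 bottleneck 6, total now 31
augment #4: 3→5→2 bottleneck 8, total now 39
augment #5: 3→6→2 bottleneck 20, total now 59
augment #6: 3→7→2 bottleneck 6, total now 65
augment #7: 3→0→1→2 bottleneck 1, total now 66
augment #8: 3→0→6→2 bottleneck 6, total now 72
augment #9: 3→0→6→5→2 bottleneck 2, total now 74
augment #10: 3→4→6→5→2 bottleneck 9, total now 83

Maximum flow value: 83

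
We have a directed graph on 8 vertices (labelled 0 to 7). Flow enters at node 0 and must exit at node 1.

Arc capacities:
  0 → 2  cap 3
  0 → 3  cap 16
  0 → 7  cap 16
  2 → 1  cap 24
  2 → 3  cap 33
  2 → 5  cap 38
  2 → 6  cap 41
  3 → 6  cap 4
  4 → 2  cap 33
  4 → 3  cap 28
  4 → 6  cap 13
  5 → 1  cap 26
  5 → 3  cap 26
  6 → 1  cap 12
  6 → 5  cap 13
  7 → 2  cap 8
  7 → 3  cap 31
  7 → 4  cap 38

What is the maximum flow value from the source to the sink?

augment #1: 0→2→1 bottleneck 3, total now 3
augment #2: 0→3→6→1 bottleneck 4, total now 7
augment #3: 0→7→2→1 bottleneck 8, total now 15
augment #4: 0→7→4→2→1 bottleneck 8, total now 23

Maximum flow value: 23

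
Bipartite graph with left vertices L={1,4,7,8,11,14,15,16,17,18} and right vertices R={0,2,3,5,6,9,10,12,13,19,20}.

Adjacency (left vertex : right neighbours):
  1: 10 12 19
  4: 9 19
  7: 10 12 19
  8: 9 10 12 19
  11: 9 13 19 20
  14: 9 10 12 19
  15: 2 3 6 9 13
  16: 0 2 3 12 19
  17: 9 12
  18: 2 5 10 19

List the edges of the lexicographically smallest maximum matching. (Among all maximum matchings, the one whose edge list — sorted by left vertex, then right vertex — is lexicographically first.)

|M| = 8 (so the lex-smallest maximum matching has 8 edges)
process left vertices in ascending order; for each, take the smallest-labelled available neighbour that still permits 8 edges overall, or leave it unmatched if none does
lex-smallest matching: {1-10, 4-9, 7-12, 8-19, 11-13, 15-2, 16-0, 18-5}

Lex-smallest maximum matching: {(1,10), (4,9), (7,12), (8,19), (11,13), (15,2), (16,0), (18,5)}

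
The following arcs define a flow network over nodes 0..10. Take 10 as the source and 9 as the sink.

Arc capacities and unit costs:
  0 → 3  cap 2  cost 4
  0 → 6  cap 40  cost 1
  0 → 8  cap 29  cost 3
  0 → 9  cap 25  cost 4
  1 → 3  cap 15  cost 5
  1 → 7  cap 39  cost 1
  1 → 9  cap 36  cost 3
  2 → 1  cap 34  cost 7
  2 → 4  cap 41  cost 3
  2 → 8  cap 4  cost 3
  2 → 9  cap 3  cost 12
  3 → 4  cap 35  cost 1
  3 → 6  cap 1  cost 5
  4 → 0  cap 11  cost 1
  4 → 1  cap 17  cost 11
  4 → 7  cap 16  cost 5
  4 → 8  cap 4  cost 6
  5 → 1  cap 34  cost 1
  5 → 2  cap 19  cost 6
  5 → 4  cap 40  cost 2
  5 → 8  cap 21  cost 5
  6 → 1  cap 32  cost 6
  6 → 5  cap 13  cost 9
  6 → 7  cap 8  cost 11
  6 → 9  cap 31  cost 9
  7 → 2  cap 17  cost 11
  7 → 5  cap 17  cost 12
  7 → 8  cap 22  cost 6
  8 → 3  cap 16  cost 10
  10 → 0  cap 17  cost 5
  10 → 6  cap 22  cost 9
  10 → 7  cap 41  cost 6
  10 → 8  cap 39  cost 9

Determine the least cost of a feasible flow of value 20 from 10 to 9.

Minimum cost for 20 units: 207

shortest-cost path #1: 10→0→9 push 17 @ unit cost 9 (adds 153)
shortest-cost path #2: 10→6→9 push 3 @ unit cost 18 (adds 54)
total cost = 207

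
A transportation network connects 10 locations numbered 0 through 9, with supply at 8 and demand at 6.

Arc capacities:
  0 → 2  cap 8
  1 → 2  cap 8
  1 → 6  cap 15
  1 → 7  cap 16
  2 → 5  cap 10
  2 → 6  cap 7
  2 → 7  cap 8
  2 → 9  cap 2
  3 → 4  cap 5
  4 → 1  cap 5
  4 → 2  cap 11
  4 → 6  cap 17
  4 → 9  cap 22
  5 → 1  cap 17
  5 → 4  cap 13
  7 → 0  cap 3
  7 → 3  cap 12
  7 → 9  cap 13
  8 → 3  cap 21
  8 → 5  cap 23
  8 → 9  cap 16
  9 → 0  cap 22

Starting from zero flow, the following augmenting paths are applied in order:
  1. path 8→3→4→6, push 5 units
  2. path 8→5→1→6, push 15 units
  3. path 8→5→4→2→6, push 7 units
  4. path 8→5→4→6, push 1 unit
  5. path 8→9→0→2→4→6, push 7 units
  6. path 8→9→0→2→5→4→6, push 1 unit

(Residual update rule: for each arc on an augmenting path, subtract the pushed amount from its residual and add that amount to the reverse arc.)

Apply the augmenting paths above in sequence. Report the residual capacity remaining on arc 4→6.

Residual capacity of (4,6): 3

after path 1 (8→3→4→6, push 5): res(4,6)=12
after path 2 (8→5→1→6, push 15): res(4,6)=12
after path 3 (8→5→4→2→6, push 7): res(4,6)=12
after path 4 (8→5→4→6, push 1): res(4,6)=11
after path 5 (8→9→0→2→4→6, push 7): res(4,6)=4
after path 6 (8→9→0→2→5→4→6, push 1): res(4,6)=3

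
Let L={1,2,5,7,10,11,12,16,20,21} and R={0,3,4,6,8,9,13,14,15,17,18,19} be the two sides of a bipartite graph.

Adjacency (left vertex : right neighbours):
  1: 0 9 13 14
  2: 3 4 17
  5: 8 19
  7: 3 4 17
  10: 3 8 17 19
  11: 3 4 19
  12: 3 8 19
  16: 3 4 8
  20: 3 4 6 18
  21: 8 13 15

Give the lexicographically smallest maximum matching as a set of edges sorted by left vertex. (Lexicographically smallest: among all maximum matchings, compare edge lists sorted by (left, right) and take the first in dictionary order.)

|M| = 8 (so the lex-smallest maximum matching has 8 edges)
process left vertices in ascending order; for each, take the smallest-labelled available neighbour that still permits 8 edges overall, or leave it unmatched if none does
lex-smallest matching: {1-0, 2-3, 5-8, 7-4, 10-17, 11-19, 20-6, 21-13}

Lex-smallest maximum matching: {(1,0), (2,3), (5,8), (7,4), (10,17), (11,19), (20,6), (21,13)}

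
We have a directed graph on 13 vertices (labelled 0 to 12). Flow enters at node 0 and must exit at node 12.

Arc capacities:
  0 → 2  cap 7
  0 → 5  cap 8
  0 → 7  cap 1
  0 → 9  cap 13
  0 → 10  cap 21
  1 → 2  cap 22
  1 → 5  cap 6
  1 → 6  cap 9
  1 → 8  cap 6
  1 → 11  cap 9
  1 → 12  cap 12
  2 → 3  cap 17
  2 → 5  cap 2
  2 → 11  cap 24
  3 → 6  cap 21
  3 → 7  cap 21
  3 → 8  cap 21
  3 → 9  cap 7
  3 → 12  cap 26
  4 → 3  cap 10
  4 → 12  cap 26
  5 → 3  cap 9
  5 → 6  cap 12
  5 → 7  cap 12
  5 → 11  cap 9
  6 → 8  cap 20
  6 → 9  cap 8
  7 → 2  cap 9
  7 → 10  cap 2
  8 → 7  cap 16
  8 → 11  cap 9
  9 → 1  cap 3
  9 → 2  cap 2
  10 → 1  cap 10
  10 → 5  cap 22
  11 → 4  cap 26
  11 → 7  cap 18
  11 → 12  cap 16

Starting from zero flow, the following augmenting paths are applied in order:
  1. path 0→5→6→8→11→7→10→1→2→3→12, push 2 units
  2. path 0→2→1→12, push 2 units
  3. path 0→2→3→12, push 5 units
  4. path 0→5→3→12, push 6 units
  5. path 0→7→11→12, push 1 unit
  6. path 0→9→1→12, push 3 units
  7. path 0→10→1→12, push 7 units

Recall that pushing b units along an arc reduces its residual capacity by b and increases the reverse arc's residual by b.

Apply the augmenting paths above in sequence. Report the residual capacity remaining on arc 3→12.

Residual capacity of (3,12): 13

after path 1 (0→5→6→8→11→7→10→1→2→3→12, push 2): res(3,12)=24
after path 2 (0→2→1→12, push 2): res(3,12)=24
after path 3 (0→2→3→12, push 5): res(3,12)=19
after path 4 (0→5→3→12, push 6): res(3,12)=13
after path 5 (0→7→11→12, push 1): res(3,12)=13
after path 6 (0→9→1→12, push 3): res(3,12)=13
after path 7 (0→10→1→12, push 7): res(3,12)=13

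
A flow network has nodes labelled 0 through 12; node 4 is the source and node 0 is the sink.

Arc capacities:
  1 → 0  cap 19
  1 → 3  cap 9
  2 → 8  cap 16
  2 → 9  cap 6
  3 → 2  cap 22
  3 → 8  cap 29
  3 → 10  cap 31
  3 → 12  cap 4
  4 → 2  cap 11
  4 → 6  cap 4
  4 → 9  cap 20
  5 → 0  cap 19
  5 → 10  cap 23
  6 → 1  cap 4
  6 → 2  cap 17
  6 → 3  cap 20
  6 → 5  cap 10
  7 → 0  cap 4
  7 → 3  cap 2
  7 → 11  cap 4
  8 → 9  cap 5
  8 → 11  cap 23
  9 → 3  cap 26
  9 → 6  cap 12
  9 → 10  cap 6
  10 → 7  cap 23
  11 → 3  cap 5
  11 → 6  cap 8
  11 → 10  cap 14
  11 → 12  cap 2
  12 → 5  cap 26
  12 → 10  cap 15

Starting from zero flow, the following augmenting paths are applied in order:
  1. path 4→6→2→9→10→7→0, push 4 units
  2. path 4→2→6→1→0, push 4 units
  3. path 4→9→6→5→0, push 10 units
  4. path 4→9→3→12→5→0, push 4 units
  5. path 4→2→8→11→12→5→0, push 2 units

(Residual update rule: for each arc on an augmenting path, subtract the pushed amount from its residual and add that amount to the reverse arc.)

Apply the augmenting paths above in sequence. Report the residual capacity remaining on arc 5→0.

after path 1 (4→6→2→9→10→7→0, push 4): res(5,0)=19
after path 2 (4→2→6→1→0, push 4): res(5,0)=19
after path 3 (4→9→6→5→0, push 10): res(5,0)=9
after path 4 (4→9→3→12→5→0, push 4): res(5,0)=5
after path 5 (4→2→8→11→12→5→0, push 2): res(5,0)=3

Residual capacity of (5,0): 3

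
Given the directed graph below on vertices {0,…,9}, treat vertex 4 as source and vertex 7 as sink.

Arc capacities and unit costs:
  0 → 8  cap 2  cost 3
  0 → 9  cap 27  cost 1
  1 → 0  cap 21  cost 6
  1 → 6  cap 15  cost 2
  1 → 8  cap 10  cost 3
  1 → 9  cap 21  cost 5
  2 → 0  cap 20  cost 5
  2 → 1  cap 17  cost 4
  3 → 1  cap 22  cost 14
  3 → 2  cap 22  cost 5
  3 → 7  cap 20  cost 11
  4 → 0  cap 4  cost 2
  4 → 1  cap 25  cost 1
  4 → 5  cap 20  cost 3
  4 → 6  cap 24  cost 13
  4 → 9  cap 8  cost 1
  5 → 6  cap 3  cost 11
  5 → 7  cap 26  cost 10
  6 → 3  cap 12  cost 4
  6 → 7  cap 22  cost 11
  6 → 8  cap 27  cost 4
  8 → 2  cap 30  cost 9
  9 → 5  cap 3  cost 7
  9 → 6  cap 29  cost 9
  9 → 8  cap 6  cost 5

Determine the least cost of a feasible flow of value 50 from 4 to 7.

Minimum cost for 50 units: 813

shortest-cost path #1: 4→5→7 push 20 @ unit cost 13 (adds 260)
shortest-cost path #2: 4→1→6→7 push 15 @ unit cost 14 (adds 210)
shortest-cost path #3: 4→9→5→7 push 3 @ unit cost 18 (adds 54)
shortest-cost path #4: 4→9→6→7 push 5 @ unit cost 21 (adds 105)
shortest-cost path #5: 4→0→9→6→7 push 2 @ unit cost 23 (adds 46)
shortest-cost path #6: 4→0→9→6→3→7 push 2 @ unit cost 27 (adds 54)
shortest-cost path #7: 4→6→3→7 push 3 @ unit cost 28 (adds 84)
total cost = 813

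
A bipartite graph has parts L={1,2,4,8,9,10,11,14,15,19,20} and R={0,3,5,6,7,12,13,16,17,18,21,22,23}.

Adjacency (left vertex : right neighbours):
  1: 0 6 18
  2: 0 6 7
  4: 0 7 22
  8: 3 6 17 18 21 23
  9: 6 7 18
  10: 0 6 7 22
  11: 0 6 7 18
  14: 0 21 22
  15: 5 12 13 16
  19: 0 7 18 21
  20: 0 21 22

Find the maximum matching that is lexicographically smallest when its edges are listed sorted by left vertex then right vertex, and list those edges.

Lex-smallest maximum matching: {(1,0), (2,6), (4,7), (8,3), (9,18), (10,22), (14,21), (15,5)}

|M| = 8 (so the lex-smallest maximum matching has 8 edges)
process left vertices in ascending order; for each, take the smallest-labelled available neighbour that still permits 8 edges overall, or leave it unmatched if none does
lex-smallest matching: {1-0, 2-6, 4-7, 8-3, 9-18, 10-22, 14-21, 15-5}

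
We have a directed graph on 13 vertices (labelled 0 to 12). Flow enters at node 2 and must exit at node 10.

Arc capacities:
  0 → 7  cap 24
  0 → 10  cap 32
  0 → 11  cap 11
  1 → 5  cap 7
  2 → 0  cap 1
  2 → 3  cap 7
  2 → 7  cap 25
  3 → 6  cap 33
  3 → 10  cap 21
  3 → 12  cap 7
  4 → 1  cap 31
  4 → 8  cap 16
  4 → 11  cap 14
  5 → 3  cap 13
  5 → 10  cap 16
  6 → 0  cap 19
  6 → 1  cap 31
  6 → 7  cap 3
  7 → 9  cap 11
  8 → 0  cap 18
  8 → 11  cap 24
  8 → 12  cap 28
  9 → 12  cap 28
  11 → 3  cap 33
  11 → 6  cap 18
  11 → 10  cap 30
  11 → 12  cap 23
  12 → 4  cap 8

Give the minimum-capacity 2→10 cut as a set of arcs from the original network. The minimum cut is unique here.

augment #1: 2→0→10 push 1
augment #2: 2→3→10 push 7
augment #3: 2→7→9→12→4→11→10 push 8
max flow = 16; residual-reachable set from 2 gives S-side
cut edges (S→T): {(2,0), (2,3), (12,4)} total cap 16

Min-cut arcs: {(2,0), (2,3), (12,4)} (total capacity 16)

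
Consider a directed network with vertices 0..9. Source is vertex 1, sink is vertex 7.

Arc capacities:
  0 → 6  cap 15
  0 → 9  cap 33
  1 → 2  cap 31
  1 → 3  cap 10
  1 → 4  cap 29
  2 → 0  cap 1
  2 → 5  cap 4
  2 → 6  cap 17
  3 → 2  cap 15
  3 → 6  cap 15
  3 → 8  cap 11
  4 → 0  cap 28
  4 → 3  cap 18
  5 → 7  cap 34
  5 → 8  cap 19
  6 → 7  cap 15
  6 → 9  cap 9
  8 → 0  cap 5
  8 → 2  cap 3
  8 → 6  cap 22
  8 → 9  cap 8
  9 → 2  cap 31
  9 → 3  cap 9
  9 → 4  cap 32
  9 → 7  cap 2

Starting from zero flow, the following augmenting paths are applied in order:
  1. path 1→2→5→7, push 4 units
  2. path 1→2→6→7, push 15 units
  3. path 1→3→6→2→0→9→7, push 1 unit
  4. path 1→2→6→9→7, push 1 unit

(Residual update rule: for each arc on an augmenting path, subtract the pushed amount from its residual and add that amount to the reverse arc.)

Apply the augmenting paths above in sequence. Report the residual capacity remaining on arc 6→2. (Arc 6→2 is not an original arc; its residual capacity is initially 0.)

Residual capacity of (6,2): 15

after path 1 (1→2→5→7, push 4): res(6,2)=0
after path 2 (1→2→6→7, push 15): res(6,2)=15
after path 3 (1→3→6→2→0→9→7, push 1): res(6,2)=14
after path 4 (1→2→6→9→7, push 1): res(6,2)=15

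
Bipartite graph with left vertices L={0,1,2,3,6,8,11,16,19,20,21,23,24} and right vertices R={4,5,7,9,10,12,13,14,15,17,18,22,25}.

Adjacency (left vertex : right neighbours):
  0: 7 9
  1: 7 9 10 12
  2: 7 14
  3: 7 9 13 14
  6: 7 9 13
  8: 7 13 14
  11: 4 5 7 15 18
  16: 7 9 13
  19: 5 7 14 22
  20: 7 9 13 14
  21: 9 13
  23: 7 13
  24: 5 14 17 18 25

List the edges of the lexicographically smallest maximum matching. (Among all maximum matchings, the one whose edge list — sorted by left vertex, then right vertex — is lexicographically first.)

|M| = 8 (so the lex-smallest maximum matching has 8 edges)
process left vertices in ascending order; for each, take the smallest-labelled available neighbour that still permits 8 edges overall, or leave it unmatched if none does
lex-smallest matching: {0-7, 1-10, 2-14, 3-9, 6-13, 11-4, 19-5, 24-17}

Lex-smallest maximum matching: {(0,7), (1,10), (2,14), (3,9), (6,13), (11,4), (19,5), (24,17)}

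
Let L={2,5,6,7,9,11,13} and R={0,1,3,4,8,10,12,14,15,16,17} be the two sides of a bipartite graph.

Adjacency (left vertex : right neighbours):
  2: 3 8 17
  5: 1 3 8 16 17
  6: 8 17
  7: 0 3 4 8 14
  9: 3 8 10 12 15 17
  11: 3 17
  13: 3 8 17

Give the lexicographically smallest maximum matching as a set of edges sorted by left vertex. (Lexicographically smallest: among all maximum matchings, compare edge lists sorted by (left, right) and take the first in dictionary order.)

|M| = 6 (so the lex-smallest maximum matching has 6 edges)
process left vertices in ascending order; for each, take the smallest-labelled available neighbour that still permits 6 edges overall, or leave it unmatched if none does
lex-smallest matching: {2-3, 5-1, 6-8, 7-0, 9-10, 11-17}

Lex-smallest maximum matching: {(2,3), (5,1), (6,8), (7,0), (9,10), (11,17)}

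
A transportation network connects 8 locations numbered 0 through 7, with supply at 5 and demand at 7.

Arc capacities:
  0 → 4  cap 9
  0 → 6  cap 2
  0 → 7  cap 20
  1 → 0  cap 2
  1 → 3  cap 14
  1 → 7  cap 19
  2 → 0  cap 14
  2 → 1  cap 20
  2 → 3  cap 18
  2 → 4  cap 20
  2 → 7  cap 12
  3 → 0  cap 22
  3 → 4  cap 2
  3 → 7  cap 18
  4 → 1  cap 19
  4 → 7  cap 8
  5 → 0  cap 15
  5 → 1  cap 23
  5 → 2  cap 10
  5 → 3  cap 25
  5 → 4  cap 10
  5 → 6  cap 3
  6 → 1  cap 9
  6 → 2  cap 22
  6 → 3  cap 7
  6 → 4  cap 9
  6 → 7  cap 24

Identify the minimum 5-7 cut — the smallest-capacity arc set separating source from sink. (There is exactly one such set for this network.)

augment #1: 5→0→7 push 15
augment #2: 5→1→7 push 19
augment #3: 5→2→7 push 10
augment #4: 5→3→7 push 18
augment #5: 5→4→7 push 8
augment #6: 5→6→7 push 3
augment #7: 5→1→0→7 push 2
augment #8: 5→3→0→7 push 3
augment #9: 5→3→0→6→7 push 2
max flow = 80; residual-reachable set from 5 gives S-side
cut edges (S→T): {(0,6), (0,7), (1,7), (3,7), (4,7), (5,2), (5,6)} total cap 80

Min-cut arcs: {(0,6), (0,7), (1,7), (3,7), (4,7), (5,2), (5,6)} (total capacity 80)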